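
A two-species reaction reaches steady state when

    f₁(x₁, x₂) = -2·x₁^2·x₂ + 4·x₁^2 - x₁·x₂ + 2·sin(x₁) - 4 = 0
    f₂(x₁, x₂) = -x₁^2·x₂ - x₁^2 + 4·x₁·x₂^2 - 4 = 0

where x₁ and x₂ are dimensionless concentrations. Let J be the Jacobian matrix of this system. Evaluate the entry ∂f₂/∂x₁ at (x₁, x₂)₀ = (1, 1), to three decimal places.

0.000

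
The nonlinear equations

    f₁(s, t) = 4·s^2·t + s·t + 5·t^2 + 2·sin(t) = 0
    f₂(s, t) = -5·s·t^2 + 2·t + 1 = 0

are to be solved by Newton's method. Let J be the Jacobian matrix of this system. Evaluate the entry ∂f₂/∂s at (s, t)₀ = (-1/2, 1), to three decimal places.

∂f₂/∂s = -5·t^2.
At (-1/2, 1) this is -5.000.

-5.000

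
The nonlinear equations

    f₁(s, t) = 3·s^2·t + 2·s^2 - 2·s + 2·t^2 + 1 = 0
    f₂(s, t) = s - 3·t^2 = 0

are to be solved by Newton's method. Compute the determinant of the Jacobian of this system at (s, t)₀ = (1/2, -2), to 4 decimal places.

-64.7500

J = [[6·s·t + 4·s - 2, 3·s^2 + 4·t], [1, -6·t]].
At the point, J = [[-6.0000, -7.2500], [1.0000, 12.0000]].
det J = -64.7500.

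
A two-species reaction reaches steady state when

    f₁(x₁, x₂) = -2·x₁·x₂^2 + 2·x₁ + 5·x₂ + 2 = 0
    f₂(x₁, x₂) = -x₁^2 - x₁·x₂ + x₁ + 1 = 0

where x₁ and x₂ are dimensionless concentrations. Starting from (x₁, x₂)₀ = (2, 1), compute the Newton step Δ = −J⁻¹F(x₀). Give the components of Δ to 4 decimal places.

(-1.9167, 2.3333)

At (2, 1): F = (7.0000, -3.0000).
Jacobian J = [[-2·x₂^2 + 2, -4·x₁·x₂ + 5], [-2·x₁ - x₂ + 1, -x₁]].
At the point, J = [[0.0000, -3.0000], [-4.0000, -2.0000]] (det J = -12.0000).
Solving J·Δ = −F gives Δ = (-1.9167, 2.3333).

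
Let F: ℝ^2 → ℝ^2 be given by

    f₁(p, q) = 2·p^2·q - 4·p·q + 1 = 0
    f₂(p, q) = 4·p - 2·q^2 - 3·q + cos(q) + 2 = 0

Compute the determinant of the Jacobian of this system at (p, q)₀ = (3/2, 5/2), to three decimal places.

J = [[4·p·q - 4·q, 2·p^2 - 4·p], [4, -4·q - sin(q) - 3]].
At the point, J = [[5.000, -1.500], [4.000, -13.59847]].
det J = -61.992.

-61.992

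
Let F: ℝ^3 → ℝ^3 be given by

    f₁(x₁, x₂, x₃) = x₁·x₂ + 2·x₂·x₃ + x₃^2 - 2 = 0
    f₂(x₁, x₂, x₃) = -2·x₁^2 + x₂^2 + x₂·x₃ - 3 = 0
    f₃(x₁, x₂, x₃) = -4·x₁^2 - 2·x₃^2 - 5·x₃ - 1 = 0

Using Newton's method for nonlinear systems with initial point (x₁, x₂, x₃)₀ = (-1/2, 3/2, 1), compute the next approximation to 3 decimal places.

(0.705, 1.009, 0.536)

At (-1/2, 3/2, 1): F = (1.250, 0.250, -9.000).
Jacobian J = [[x₂, x₁ + 2·x₃, 2·x₂ + 2·x₃], [-4·x₁, 2·x₂ + x₃, x₂], [-8·x₁, 0, -4·x₃ - 5]].
At the point, J = [[1.500, 1.500, 5.000], [2.000, 4.000, 1.500], [4.000, 0.000, -9.000]] (det J = -98.000).
Solving J·Δ = −F gives Δ = (1.205, -0.491, -0.464).
Then the next iterate is (x₁, x₂, x₃)₁ = (0.705, 1.009, 0.536).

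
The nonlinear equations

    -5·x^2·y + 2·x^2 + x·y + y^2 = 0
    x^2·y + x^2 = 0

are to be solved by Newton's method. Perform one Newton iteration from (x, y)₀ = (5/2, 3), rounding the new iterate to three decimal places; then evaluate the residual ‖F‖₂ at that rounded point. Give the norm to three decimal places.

46.257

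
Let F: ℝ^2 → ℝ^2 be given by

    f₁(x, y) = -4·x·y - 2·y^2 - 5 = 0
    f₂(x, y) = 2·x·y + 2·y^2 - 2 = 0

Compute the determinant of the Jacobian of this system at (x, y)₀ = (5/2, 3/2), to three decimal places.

-18.000

J = [[-4·y, -4·x - 4·y], [2·y, 2·x + 4·y]].
At the point, J = [[-6.000, -16.000], [3.000, 11.000]].
det J = -18.000.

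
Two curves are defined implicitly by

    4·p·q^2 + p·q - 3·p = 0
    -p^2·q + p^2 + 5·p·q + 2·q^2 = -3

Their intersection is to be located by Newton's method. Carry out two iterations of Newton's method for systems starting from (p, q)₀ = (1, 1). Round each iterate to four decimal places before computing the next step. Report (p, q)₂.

(-1.1764, 0.9851)

At (1, 1): F = (2.0000, 10.0000).
Jacobian J = [[4·q^2 + q - 3, 8·p·q + p], [-2·p·q + 2·p + 5·q, -p^2 + 5·p + 4·q]].
At the point, J = [[2.0000, 9.0000], [5.0000, 8.0000]] (det J = -29.0000).
Solving J·Δ = −F gives Δ = (-2.5517, 0.3448).
Then the next iterate is (p, q)₁ = (-1.5517, 1.3448).
Round to (-1.5517, 1.3448) and repeat: F = (-8.656544, -4.646857), J = [[5.578748, -18.245509], [7.794052, -4.787073]].
Δ = (0.3753, -0.3597), so (p, q)₂ = (-1.1764, 0.9851).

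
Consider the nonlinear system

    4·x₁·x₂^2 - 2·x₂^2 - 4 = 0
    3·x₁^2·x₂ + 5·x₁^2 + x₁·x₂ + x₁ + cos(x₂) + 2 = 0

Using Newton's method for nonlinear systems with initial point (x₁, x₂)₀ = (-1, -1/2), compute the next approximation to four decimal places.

(0.1790, 0.2202)

At (-1, -1/2): F = (-5.5000, 5.877583).
Jacobian J = [[4·x₂^2, 8·x₁·x₂ - 4·x₂], [6·x₁·x₂ + 10·x₁ + x₂ + 1, 3·x₁^2 + x₁ - sin(x₂)]].
At the point, J = [[1.0000, 6.0000], [-6.5000, 2.479426]] (det J = 41.479426).
Solving J·Δ = −F gives Δ = (1.1790, 0.7202).
Then the next iterate is (x₁, x₂)₁ = (0.1790, 0.2202).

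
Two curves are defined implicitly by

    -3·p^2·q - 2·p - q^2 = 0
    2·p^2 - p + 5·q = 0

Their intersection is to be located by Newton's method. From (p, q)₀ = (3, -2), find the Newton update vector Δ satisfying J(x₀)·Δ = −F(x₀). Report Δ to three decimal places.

(-0.792, 0.742)

At (3, -2): F = (44.000, 5.000).
Jacobian J = [[-6·p·q - 2, -3·p^2 - 2·q], [4·p - 1, 5]].
At the point, J = [[34.000, -23.000], [11.000, 5.000]] (det J = 423.000).
Solving J·Δ = −F gives Δ = (-0.792, 0.742).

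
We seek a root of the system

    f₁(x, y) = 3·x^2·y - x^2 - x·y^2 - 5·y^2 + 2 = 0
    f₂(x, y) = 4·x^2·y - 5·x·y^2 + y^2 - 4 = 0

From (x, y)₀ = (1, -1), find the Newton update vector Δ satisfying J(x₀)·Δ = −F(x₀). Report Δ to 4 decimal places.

(-0.9655, -0.0460)

At (1, -1): F = (-8.0000, -12.0000).
Jacobian J = [[6·x·y - 2·x - y^2, 3·x^2 - 2·x·y - 10·y], [8·x·y - 5·y^2, 4·x^2 - 10·x·y + 2·y]].
At the point, J = [[-9.0000, 15.0000], [-13.0000, 12.0000]] (det J = 87.0000).
Solving J·Δ = −F gives Δ = (-0.9655, -0.0460).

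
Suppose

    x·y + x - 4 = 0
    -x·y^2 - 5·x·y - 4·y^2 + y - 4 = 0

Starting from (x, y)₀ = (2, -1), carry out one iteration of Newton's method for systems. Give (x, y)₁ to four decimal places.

At (2, -1): F = (-4.0000, -1.0000).
Jacobian J = [[y + 1, x], [-y^2 - 5·y, -2·x·y - 5·x - 8·y + 1]].
At the point, J = [[0.0000, 2.0000], [4.0000, 3.0000]] (det J = -8.0000).
Solving J·Δ = −F gives Δ = (-1.2500, 2.0000).
Then the next iterate is (x, y)₁ = (0.7500, 1.0000).

(0.7500, 1.0000)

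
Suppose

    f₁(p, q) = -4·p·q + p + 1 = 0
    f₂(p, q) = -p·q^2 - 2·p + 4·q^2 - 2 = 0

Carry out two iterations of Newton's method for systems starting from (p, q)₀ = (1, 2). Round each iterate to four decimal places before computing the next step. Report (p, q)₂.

At (1, 2): F = (-6.0000, 8.0000).
Jacobian J = [[-4·q + 1, -4·p], [-q^2 - 2, -2·p·q + 8·q]].
At the point, J = [[-7.0000, -4.0000], [-6.0000, 12.0000]] (det J = -108.0000).
Solving J·Δ = −F gives Δ = (-0.3704, -0.8519).
Then the next iterate is (p, q)₁ = (0.6296, 1.1481).
Round to (0.6296, 1.1481) and repeat: F = (-1.261775, 1.183438), J = [[-3.5924, -2.5184], [-3.318134, 7.739112]].
Δ = (-0.1876, -0.2334), so (p, q)₂ = (0.4420, 0.9147).

(0.4420, 0.9147)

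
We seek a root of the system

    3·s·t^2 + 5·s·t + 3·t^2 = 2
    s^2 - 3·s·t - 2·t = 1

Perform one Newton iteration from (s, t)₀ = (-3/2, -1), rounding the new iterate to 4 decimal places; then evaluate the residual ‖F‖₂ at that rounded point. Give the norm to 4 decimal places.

At (-3/2, -1): F = (4.0000, -1.2500).
Jacobian J = [[3·t^2 + 5·t, 6·s·t + 5·s + 6·t], [2·s - 3·t, -3·s - 2]].
At the point, J = [[-2.0000, -4.5000], [0.0000, 2.5000]] (det J = -5.0000).
Solving J·Δ = −F gives Δ = (0.8750, 0.5000).
Then the next iterate is (s, t)₁ = (-0.6250, -0.5000).
Re-evaluating at (-0.6250, -0.5000): F = (-0.156250, -0.546875), so ‖F‖₂ = 0.5688.

0.5688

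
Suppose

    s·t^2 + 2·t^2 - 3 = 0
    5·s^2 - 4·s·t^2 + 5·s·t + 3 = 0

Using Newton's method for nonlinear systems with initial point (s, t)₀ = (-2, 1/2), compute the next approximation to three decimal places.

At (-2, 1/2): F = (-3.000, 20.000).
Jacobian J = [[t^2, 2·s·t + 4·t], [10·s - 4·t^2 + 5·t, -8·s·t + 5·s]].
At the point, J = [[0.250, 0.000], [-18.500, -2.000]] (det J = -0.500).
Solving J·Δ = −F gives Δ = (12.000, -101.000).
Then the next iterate is (s, t)₁ = (10.000, -100.500).

(10.000, -100.500)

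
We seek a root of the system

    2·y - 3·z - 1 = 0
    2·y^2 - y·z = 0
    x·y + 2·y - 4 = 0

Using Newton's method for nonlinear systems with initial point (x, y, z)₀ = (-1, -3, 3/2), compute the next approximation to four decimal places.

(-3.0145, -2.0435, -1.6957)

At (-1, -3, 3/2): F = (-11.5000, 22.5000, -7.0000).
Jacobian J = [[0, 2, -3], [0, 4·y - z, -y], [y, x + 2, 0]].
At the point, J = [[0.0000, 2.0000, -3.0000], [0.0000, -13.5000, 3.0000], [-3.0000, 1.0000, 0.0000]] (det J = 103.5000).
Solving J·Δ = −F gives Δ = (-2.0145, 0.9565, -3.1957).
Then the next iterate is (x, y, z)₁ = (-3.0145, -2.0435, -1.6957).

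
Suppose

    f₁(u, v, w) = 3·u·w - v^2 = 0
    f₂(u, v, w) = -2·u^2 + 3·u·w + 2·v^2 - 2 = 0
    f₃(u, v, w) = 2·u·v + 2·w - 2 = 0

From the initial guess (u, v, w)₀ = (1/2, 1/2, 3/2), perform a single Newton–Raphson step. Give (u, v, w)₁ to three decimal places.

(0.556, 1.121, 0.411)

At (1/2, 1/2, 3/2): F = (2.000, 0.250, 1.500).
Jacobian J = [[3·w, -2·v, 3·u], [-4·u + 3·w, 4·v, 3·u], [2·v, 2·u, 2]].
At the point, J = [[4.500, -1.000, 1.500], [2.500, 2.000, 1.500], [1.000, 1.000, 2.000]] (det J = 15.500).
Solving J·Δ = −F gives Δ = (0.056, 0.621, -1.089).
Then the next iterate is (u, v, w)₁ = (0.556, 1.121, 0.411).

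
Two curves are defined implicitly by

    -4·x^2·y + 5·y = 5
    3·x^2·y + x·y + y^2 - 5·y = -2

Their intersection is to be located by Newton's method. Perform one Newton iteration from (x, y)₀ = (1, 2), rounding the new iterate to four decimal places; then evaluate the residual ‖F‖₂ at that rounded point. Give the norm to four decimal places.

1.2359

At (1, 2): F = (-3.0000, 4.0000).
Jacobian J = [[-8·x·y, -4·x^2 + 5], [6·x·y + y, 3·x^2 + x + 2·y - 5]].
At the point, J = [[-16.0000, 1.0000], [14.0000, 3.0000]] (det J = -62.0000).
Solving J·Δ = −F gives Δ = (-0.2097, -0.3548).
Then the next iterate is (x, y)₁ = (0.7903, 1.6452).
Re-evaluating at (0.7903, 1.6452): F = (-0.884197, 0.863532), so ‖F‖₂ = 1.2359.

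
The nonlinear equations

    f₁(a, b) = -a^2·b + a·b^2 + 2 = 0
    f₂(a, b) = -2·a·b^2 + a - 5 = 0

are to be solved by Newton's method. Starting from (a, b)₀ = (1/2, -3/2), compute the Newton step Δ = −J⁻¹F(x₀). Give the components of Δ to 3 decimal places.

At (1/2, -3/2): F = (3.500, -6.750).
Jacobian J = [[-2·a·b + b^2, -a^2 + 2·a·b], [-2·b^2 + 1, -4·a·b]].
At the point, J = [[3.750, -1.750], [-3.500, 3.000]] (det J = 5.125).
Solving J·Δ = −F gives Δ = (0.256, 2.549).

(0.256, 2.549)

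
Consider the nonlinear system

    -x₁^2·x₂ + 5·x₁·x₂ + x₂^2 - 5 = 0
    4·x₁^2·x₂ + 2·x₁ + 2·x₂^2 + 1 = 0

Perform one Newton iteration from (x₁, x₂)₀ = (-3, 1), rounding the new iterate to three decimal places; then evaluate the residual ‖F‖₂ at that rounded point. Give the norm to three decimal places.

At (-3, 1): F = (-28.000, 33.000).
Jacobian J = [[-2·x₁·x₂ + 5·x₂, -x₁^2 + 5·x₁ + 2·x₂], [8·x₁·x₂ + 2, 4·x₁^2 + 4·x₂]].
At the point, J = [[11.000, -22.000], [-22.000, 40.000]] (det J = -44.000).
Solving J·Δ = −F gives Δ = (-8.955, -5.750).
Then the next iterate is (x₁, x₂)₁ = (-11.955, -4.750).
Re-evaluating at (-11.955, -4.750): F = (980.37337, -2693.30347), so ‖F‖₂ = 2866.185.

2866.185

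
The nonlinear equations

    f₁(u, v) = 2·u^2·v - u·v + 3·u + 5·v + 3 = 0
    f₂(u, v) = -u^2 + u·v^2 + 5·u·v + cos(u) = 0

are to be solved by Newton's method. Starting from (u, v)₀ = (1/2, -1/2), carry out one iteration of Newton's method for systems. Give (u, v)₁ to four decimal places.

(0.2257, -0.7628)

At (1/2, -1/2): F = (2.0000, -0.497417).
Jacobian J = [[4·u·v - v + 3, 2·u^2 - u + 5], [-2·u + v^2 + 5·v - sin(u), 2·u·v + 5·u]].
At the point, J = [[2.5000, 5.0000], [-3.729426, 2.0000]] (det J = 23.647128).
Solving J·Δ = −F gives Δ = (-0.2743, -0.2628).
Then the next iterate is (u, v)₁ = (0.2257, -0.7628).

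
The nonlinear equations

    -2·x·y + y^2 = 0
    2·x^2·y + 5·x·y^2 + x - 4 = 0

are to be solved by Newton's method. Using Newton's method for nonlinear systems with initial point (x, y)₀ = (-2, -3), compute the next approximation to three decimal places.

(-1.190, -2.069)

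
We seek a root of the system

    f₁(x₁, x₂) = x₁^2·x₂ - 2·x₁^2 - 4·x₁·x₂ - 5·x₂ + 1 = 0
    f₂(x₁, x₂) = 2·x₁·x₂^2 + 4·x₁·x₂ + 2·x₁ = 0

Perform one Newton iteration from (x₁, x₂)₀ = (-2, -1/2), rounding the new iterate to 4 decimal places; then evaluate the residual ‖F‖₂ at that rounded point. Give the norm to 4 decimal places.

1.4130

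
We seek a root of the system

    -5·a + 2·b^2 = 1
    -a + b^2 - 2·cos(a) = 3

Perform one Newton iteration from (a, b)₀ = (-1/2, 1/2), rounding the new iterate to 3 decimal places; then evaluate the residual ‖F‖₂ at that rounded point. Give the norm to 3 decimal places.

At (-1/2, 1/2): F = (2.000, -4.00517).
Jacobian J = [[-5, 4·b], [2·sin(a) - 1, 2·b]].
At the point, J = [[-5.000, 2.000], [-1.95885, 1.000]] (det J = -1.08230).
Solving J·Δ = −F gives Δ = (9.249, 22.123).
Then the next iterate is (a, b)₁ = (8.749, 22.623).
Re-evaluating at (8.749, 22.623): F = (978.85526, 501.61157), so ‖F‖₂ = 1099.896.

1099.896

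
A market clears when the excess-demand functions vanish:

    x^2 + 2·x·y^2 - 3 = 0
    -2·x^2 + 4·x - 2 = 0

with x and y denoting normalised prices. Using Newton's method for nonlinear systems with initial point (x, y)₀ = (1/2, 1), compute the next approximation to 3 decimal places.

At (1/2, 1): F = (-1.750, -0.500).
Jacobian J = [[2·x + 2·y^2, 4·x·y], [-4·x + 4, 0]].
At the point, J = [[3.000, 2.000], [2.000, 0.000]] (det J = -4.000).
Solving J·Δ = −F gives Δ = (0.250, 0.500).
Then the next iterate is (x, y)₁ = (0.750, 1.500).

(0.750, 1.500)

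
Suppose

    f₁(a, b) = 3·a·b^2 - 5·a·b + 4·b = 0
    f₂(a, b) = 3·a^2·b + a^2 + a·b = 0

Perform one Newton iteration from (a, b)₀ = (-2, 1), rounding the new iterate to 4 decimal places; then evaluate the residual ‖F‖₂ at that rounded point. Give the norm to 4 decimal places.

At (-2, 1): F = (8.0000, 14.0000).
Jacobian J = [[3·b^2 - 5·b, 6·a·b - 5·a + 4], [6·a·b + 2·a + b, 3·a^2 + a]].
At the point, J = [[-2.0000, 2.0000], [-15.0000, 10.0000]] (det J = 10.0000).
Solving J·Δ = −F gives Δ = (-5.2000, -9.2000).
Then the next iterate is (a, b)₁ = (-7.2000, -8.2000).
Re-evaluating at (-7.2000, -8.2000): F = (-1780.3840, -1164.3840), so ‖F‖₂ = 2127.3357.

2127.3357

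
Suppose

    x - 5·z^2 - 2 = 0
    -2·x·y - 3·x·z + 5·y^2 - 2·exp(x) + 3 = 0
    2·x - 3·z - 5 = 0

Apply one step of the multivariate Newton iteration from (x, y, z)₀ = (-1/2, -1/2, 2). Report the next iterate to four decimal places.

At (-1/2, -1/2, 2): F = (-22.5000, 5.536939, -12.0000).
Jacobian J = [[1, 0, -10·z], [-2·y - 3·z - 2·exp(x), -2·x + 10·y, -3·x], [2, 0, -3]].
At the point, J = [[1.0000, 0.0000, -20.0000], [-6.213061, -4.0000, 1.5000], [2.0000, 0.0000, -3.0000]] (det J = -148.0000).
Solving J·Δ = −F gives Δ = (4.6622, -6.1918, -0.8919).
Then the next iterate is (x, y, z)₁ = (4.1622, -6.6918, 1.1081).

(4.1622, -6.6918, 1.1081)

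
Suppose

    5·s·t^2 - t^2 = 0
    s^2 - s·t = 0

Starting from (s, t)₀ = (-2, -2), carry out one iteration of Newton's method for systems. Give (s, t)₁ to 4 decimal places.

At (-2, -2): F = (-44.0000, 0.0000).
Jacobian J = [[5·t^2, 10·s·t - 2·t], [2·s - t, -s]].
At the point, J = [[20.0000, 44.0000], [-2.0000, 2.0000]] (det J = 128.0000).
Solving J·Δ = −F gives Δ = (0.6875, 0.6875).
Then the next iterate is (s, t)₁ = (-1.3125, -1.3125).

(-1.3125, -1.3125)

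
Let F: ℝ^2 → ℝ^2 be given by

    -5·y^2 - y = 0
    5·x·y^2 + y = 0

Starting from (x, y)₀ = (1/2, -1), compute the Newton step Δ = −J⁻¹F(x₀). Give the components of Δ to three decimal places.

(0.056, 0.444)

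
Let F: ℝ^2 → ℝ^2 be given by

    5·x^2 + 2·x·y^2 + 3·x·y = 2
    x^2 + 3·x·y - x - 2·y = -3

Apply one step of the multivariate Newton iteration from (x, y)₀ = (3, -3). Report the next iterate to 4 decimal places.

At (3, -3): F = (70.0000, -12.0000).
Jacobian J = [[10·x + 2·y^2 + 3·y, 4·x·y + 3·x], [2·x + 3·y - 1, 3·x - 2]].
At the point, J = [[39.0000, -27.0000], [-4.0000, 7.0000]] (det J = 165.0000).
Solving J·Δ = −F gives Δ = (-1.0061, 1.1394).
Then the next iterate is (x, y)₁ = (1.9939, -1.8606).

(1.9939, -1.8606)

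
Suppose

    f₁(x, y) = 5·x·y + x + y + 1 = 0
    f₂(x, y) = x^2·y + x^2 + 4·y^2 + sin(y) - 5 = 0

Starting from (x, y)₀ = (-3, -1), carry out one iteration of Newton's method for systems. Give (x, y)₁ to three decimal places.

At (-3, -1): F = (12.000, -1.84147).
Jacobian J = [[5·y + 1, 5·x + 1], [2·x·y + 2·x, x^2 + 8·y + cos(y)]].
At the point, J = [[-4.000, -14.000], [0.000, 1.54030]] (det J = -6.16121).
Solving J·Δ = −F gives Δ = (-1.184, 1.196).
Then the next iterate is (x, y)₁ = (-4.184, 0.196).

(-4.184, 0.196)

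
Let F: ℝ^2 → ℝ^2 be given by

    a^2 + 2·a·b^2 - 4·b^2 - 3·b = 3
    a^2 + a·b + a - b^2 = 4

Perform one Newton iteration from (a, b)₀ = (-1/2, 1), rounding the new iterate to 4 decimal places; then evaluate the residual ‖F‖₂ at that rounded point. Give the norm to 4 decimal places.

22.5439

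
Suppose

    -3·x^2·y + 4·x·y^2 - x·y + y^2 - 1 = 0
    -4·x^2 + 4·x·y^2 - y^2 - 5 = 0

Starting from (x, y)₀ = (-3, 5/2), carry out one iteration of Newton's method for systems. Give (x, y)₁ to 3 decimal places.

At (-3, 5/2): F = (-129.750, -122.250).
Jacobian J = [[-6·x·y + 4·y^2 - y, -3·x^2 + 8·x·y - x + 2·y], [-8·x + 4·y^2, 8·x·y - 2·y]].
At the point, J = [[67.500, -79.000], [49.000, -65.000]] (det J = -516.500).
Solving J·Δ = −F gives Δ = (-2.370, -3.667).
Then the next iterate is (x, y)₁ = (-5.370, -1.167).

(-5.370, -1.167)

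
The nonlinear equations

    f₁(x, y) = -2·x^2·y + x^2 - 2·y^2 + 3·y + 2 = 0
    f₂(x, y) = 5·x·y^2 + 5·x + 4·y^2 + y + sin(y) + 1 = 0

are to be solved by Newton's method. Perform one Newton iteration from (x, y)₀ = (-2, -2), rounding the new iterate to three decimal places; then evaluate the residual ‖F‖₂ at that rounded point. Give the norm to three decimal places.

At (-2, -2): F = (8.000, -35.90930).
Jacobian J = [[-4·x·y + 2·x, -2·x^2 - 4·y + 3], [5·y^2 + 5, 10·x·y + 8·y + cos(y) + 1]].
At the point, J = [[-20.000, 3.000], [25.000, 24.58385]] (det J = -566.67706).
Solving J·Δ = −F gives Δ = (0.537, 0.914).
Then the next iterate is (x, y)₁ = (-1.463, -1.086).
Re-evaluating at (-1.463, -1.086): F = (3.17246, -12.19547), so ‖F‖₂ = 12.601.

12.601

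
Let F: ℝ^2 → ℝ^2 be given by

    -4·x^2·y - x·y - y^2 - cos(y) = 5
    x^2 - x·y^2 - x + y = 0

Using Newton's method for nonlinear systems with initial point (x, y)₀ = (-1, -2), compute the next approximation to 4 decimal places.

(-1.1733, -0.2623)

At (-1, -2): F = (-2.583853, 4.0000).
Jacobian J = [[-8·x·y - y, -4·x^2 - x - 2·y + sin(y)], [2·x - y^2 - 1, -2·x·y + 1]].
At the point, J = [[-14.0000, 0.090703], [-7.0000, -3.0000]] (det J = 42.634918).
Solving J·Δ = −F gives Δ = (-0.1733, 1.7377).
Then the next iterate is (x, y)₁ = (-1.1733, -0.2623).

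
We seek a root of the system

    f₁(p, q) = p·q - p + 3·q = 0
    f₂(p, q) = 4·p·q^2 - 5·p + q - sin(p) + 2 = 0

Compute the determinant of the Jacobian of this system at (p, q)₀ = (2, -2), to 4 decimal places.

J = [[q - 1, p + 3], [4·q^2 - cos(p) - 5, 8·p·q + 1]].
At the point, J = [[-3.0000, 5.0000], [11.416147, -31.0000]].
det J = 35.9193.

35.9193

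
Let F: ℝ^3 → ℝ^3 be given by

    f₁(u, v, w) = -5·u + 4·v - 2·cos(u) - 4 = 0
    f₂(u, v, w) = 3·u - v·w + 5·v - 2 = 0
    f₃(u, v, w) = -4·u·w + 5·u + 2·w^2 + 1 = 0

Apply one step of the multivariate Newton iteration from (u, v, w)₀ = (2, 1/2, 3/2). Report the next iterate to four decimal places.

At (2, 1/2, 3/2): F = (-11.167706, 5.7500, 3.5000).
Jacobian J = [[2·sin(u) - 5, 4, 0], [3, -w + 5, -v], [-4·w + 5, 0, -4·u + 4·w]].
At the point, J = [[-3.181405, 4.0000, 0.0000], [3.0000, 3.5000, -0.5000], [-1.0000, 0.0000, -2.0000]] (det J = 48.269836).
Solving J·Δ = −F gives Δ = (-2.4275, 0.8612, 2.9637).
Then the next iterate is (u, v, w)₁ = (-0.4275, 1.3612, 4.4637).

(-0.4275, 1.3612, 4.4637)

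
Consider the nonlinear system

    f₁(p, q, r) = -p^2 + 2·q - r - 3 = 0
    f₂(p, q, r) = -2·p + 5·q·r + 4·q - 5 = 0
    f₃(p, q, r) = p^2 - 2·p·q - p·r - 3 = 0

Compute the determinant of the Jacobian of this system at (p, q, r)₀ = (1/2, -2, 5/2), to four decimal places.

5.5000

J = [[-2·p, 2, -1], [-2, 5·r + 4, 5·q], [2·p - 2·q - r, -2·p, -p]].
At the point, J = [[-1.0000, 2.0000, -1.0000], [-2.0000, 16.5000, -10.0000], [2.5000, -1.0000, -0.5000]].
det J = 5.5000.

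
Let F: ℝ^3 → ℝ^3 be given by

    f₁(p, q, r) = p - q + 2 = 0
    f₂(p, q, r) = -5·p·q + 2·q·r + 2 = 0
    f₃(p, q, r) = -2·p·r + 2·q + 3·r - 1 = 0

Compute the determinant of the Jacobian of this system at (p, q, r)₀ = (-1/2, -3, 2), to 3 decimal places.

J = [[1, -1, 0], [-5·q, -5·p + 2·r, 2·q], [-2·r, 2, -2·p + 3]].
At the point, J = [[1.000, -1.000, 0.000], [15.000, 6.500, -6.000], [-4.000, 2.000, 4.000]].
det J = 74.000.

74.000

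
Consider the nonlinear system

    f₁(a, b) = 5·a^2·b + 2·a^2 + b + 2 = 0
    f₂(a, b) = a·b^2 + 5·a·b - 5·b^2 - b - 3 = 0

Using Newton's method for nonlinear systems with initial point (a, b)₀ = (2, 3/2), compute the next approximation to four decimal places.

(1.6154, 0.2198)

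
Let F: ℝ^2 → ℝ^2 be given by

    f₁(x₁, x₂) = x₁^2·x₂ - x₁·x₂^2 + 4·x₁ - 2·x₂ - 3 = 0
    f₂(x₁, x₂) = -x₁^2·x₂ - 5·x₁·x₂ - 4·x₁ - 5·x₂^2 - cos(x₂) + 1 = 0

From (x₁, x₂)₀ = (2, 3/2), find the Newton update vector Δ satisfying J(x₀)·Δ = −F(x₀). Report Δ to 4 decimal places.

(-0.8895, -0.8483)

At (2, 3/2): F = (3.5000, -39.320737).
Jacobian J = [[2·x₁·x₂ - x₂^2 + 4, x₁^2 - 2·x₁·x₂ - 2], [-2·x₁·x₂ - 5·x₂ - 4, -x₁^2 - 5·x₁ - 10·x₂ + sin(x₂)]].
At the point, J = [[7.7500, -4.0000], [-17.5000, -28.002505]] (det J = -287.019414).
Solving J·Δ = −F gives Δ = (-0.8895, -0.8483).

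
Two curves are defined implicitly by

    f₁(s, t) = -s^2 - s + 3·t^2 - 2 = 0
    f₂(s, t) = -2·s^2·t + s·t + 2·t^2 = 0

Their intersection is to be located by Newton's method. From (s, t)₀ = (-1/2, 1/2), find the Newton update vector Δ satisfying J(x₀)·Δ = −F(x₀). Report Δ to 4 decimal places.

At (-1/2, 1/2): F = (-1.0000, 0.0000).
Jacobian J = [[-2·s - 1, 6·t], [-4·s·t + t, -2·s^2 + s + 4·t]].
At the point, J = [[0.0000, 3.0000], [1.5000, 1.0000]] (det J = -4.5000).
Solving J·Δ = −F gives Δ = (-0.2222, 0.3333).

(-0.2222, 0.3333)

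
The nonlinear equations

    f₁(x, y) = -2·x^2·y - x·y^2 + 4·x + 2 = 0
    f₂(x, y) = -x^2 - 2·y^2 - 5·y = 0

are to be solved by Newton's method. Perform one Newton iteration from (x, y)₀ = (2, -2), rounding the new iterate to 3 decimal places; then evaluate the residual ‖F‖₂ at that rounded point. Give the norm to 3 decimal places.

At (2, -2): F = (18.000, -2.000).
Jacobian J = [[-4·x·y - y^2 + 4, -2·x^2 - 2·x·y], [-2·x, -4·y - 5]].
At the point, J = [[16.000, 0.000], [-4.000, 3.000]] (det J = 48.000).
Solving J·Δ = −F gives Δ = (-1.125, -0.833).
Then the next iterate is (x, y)₁ = (0.875, -2.833).
Re-evaluating at (0.875, -2.833): F = (2.81538, -2.65240), so ‖F‖₂ = 3.868.

3.868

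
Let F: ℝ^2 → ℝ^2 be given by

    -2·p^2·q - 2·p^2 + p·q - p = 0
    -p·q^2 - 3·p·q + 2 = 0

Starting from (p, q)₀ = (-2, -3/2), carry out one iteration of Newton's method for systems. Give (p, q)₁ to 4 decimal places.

(-0.8889, -1.3222)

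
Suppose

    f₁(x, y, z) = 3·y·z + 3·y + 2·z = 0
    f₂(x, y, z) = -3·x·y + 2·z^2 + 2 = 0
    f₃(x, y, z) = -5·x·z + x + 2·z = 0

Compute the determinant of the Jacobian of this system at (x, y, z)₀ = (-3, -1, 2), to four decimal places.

J = [[0, 3·z + 3, 3·y + 2], [-3·y, -3·x, 4·z], [-5·z + 1, 0, -5·x + 2]].
At the point, J = [[0.0000, 9.0000, -1.0000], [3.0000, 9.0000, 8.0000], [-9.0000, 0.0000, 17.0000]].
det J = -1188.0000.

-1188.0000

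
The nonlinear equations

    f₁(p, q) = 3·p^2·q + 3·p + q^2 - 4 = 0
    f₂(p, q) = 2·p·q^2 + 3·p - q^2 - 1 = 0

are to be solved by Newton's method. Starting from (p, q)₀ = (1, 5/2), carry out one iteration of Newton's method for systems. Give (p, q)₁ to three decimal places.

At (1, 5/2): F = (12.750, 8.250).
Jacobian J = [[6·p·q + 3, 3·p^2 + 2·q], [2·q^2 + 3, 4·p·q - 2·q]].
At the point, J = [[18.000, 8.000], [15.500, 5.000]] (det J = -34.000).
Solving J·Δ = −F gives Δ = (-0.066, -1.445).
Then the next iterate is (p, q)₁ = (0.934, 1.055).

(0.934, 1.055)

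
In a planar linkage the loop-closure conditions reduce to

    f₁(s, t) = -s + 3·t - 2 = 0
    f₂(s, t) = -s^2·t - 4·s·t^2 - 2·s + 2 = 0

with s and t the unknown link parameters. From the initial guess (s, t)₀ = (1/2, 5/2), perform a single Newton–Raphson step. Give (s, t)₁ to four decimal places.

(0.6506, 0.8835)

At (1/2, 5/2): F = (5.0000, -12.1250).
Jacobian J = [[-1, 3], [-2·s·t - 4·t^2 - 2, -s^2 - 8·s·t]].
At the point, J = [[-1.0000, 3.0000], [-29.5000, -10.2500]] (det J = 98.7500).
Solving J·Δ = −F gives Δ = (0.1506, -1.6165).
Then the next iterate is (s, t)₁ = (0.6506, 0.8835).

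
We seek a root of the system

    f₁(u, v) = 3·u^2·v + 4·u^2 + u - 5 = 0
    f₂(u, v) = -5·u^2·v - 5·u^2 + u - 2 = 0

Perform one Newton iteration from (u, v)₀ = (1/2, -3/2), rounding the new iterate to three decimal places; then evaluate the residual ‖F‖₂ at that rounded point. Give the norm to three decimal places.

157.479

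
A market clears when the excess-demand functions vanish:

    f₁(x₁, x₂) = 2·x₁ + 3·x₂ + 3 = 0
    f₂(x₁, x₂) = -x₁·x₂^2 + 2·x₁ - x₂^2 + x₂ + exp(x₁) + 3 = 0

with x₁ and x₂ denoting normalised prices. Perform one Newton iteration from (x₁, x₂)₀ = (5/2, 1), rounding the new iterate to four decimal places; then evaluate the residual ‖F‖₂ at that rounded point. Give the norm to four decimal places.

At (5/2, 1): F = (11.0000, 17.682494).
Jacobian J = [[2, 3], [-x₂^2 + exp(x₁) + 2, -2·x₁·x₂ - 2·x₂ + 1]].
At the point, J = [[2.0000, 3.0000], [13.182494, -6.0000]] (det J = -51.547482).
Solving J·Δ = −F gives Δ = (-2.3095, -2.1270).
Then the next iterate is (x₁, x₂)₁ = (0.1905, -1.1270).
Re-evaluating at (0.1905, -1.1270): F = (0.0000, 1.951766), so ‖F‖₂ = 1.9518.

1.9518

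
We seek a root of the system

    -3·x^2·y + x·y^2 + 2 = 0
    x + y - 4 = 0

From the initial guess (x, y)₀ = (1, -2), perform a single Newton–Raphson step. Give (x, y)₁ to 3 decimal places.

(2.000, 2.000)

At (1, -2): F = (12.000, -5.000).
Jacobian J = [[-6·x·y + y^2, -3·x^2 + 2·x·y], [1, 1]].
At the point, J = [[16.000, -7.000], [1.000, 1.000]] (det J = 23.000).
Solving J·Δ = −F gives Δ = (1.000, 4.000).
Then the next iterate is (x, y)₁ = (2.000, 2.000).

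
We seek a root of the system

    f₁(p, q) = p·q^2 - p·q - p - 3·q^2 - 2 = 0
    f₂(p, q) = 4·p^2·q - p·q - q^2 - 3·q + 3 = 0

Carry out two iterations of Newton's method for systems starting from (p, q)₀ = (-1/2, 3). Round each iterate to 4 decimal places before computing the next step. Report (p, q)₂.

At (-1/2, 3): F = (-31.5000, -10.5000).
Jacobian J = [[q^2 - q - 1, 2·p·q - p - 6·q], [8·p·q - q, 4·p^2 - p - 2·q - 3]].
At the point, J = [[5.0000, -20.5000], [-15.0000, -7.5000]] (det J = -345.0000).
Solving J·Δ = −F gives Δ = (0.0609, -1.5217).
Then the next iterate is (p, q)₁ = (-0.4391, 1.4783).
Round to (-0.4391, 1.4783) and repeat: F = (-8.427487, -1.831032), J = [[-0.292929, -9.728943], [-6.671272, -4.746265]].
Δ = (0.3493, -0.8767), so (p, q)₂ = (-0.0898, 0.6016).

(-0.0898, 0.6016)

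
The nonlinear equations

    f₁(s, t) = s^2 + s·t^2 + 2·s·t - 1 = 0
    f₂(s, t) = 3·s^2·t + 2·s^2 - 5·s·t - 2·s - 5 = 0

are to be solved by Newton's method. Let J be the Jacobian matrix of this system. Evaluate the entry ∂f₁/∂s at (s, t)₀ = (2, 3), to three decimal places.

19.000

∂f₁/∂s = 2·s + t^2 + 2·t.
At (2, 3) this is 19.000.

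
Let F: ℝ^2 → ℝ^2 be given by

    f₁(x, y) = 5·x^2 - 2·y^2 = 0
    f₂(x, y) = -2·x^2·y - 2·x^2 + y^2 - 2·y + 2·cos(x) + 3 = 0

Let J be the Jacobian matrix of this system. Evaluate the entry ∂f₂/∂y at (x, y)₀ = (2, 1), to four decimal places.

-8.0000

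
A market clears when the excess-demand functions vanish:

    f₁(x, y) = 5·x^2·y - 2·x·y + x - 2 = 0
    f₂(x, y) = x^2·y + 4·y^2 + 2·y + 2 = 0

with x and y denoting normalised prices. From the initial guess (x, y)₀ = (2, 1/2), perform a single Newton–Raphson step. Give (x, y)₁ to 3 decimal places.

(2.235, -0.147)

At (2, 1/2): F = (8.000, 6.000).
Jacobian J = [[10·x·y - 2·y + 1, 5·x^2 - 2·x], [2·x·y, x^2 + 8·y + 2]].
At the point, J = [[10.000, 16.000], [2.000, 10.000]] (det J = 68.000).
Solving J·Δ = −F gives Δ = (0.235, -0.647).
Then the next iterate is (x, y)₁ = (2.235, -0.147).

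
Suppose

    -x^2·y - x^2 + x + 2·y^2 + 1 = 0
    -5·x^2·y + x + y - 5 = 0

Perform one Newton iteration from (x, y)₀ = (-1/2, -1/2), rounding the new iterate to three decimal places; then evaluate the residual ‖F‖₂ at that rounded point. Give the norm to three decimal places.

At (-1/2, -1/2): F = (0.875, -5.375).
Jacobian J = [[-2·x·y - 2·x + 1, -x^2 + 4·y], [-10·x·y + 1, -5·x^2 + 1]].
At the point, J = [[1.500, -2.250], [-1.500, -0.250]] (det J = -3.750).
Solving J·Δ = −F gives Δ = (-3.283, -1.800).
Then the next iterate is (x, y)₁ = (-3.783, -2.300).
Re-evaluating at (-3.783, -2.300): F = (26.40142, 153.49452), so ‖F‖₂ = 155.749.

155.749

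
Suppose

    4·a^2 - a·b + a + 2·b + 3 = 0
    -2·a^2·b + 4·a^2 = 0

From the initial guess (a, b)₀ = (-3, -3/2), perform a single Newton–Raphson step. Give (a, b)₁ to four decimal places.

(-1.6131, -1.2362)

At (-3, -3/2): F = (28.5000, 63.0000).
Jacobian J = [[8·a - b + 1, -a + 2], [-4·a·b + 8·a, -2·a^2]].
At the point, J = [[-21.5000, 5.0000], [-42.0000, -18.0000]] (det J = 597.0000).
Solving J·Δ = −F gives Δ = (1.3869, 0.2638).
Then the next iterate is (a, b)₁ = (-1.6131, -1.2362).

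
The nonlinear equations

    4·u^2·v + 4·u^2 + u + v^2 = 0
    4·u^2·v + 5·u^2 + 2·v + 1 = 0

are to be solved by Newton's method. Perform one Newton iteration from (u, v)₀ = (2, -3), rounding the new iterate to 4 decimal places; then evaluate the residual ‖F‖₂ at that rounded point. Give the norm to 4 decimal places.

At (2, -3): F = (-21.0000, -33.0000).
Jacobian J = [[8·u·v + 8·u + 1, 4·u^2 + 2·v], [8·u·v + 10·u, 4·u^2 + 2]].
At the point, J = [[-31.0000, 10.0000], [-28.0000, 18.0000]] (det J = -278.0000).
Solving J·Δ = −F gives Δ = (-0.1727, 1.5647).
Then the next iterate is (u, v)₁ = (1.8273, -1.4353).
Re-evaluating at (1.8273, -1.4353): F = (-1.926525, -4.345486), so ‖F‖₂ = 4.7534.

4.7534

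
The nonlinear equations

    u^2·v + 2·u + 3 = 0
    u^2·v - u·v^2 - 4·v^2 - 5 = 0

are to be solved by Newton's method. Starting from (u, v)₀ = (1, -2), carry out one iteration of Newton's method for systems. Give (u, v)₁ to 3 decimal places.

(3.647, 0.294)

At (1, -2): F = (3.000, -27.000).
Jacobian J = [[2·u·v + 2, u^2], [2·u·v - v^2, u^2 - 2·u·v - 8·v]].
At the point, J = [[-2.000, 1.000], [-8.000, 21.000]] (det J = -34.000).
Solving J·Δ = −F gives Δ = (2.647, 2.294).
Then the next iterate is (u, v)₁ = (3.647, 0.294).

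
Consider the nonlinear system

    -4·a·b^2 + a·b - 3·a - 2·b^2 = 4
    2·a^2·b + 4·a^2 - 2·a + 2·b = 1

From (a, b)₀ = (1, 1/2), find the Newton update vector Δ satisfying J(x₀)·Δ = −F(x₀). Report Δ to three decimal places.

(0.654, -2.058)

At (1, 1/2): F = (-8.000, 3.000).
Jacobian J = [[-4·b^2 + b - 3, -8·a·b + a - 4·b], [4·a·b + 8·a - 2, 2·a^2 + 2]].
At the point, J = [[-3.500, -5.000], [8.000, 4.000]] (det J = 26.000).
Solving J·Δ = −F gives Δ = (0.654, -2.058).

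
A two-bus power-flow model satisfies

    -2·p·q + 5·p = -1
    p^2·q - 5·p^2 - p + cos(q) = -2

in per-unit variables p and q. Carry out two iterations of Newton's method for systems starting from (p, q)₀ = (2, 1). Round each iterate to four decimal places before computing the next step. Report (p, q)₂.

(0.8096, 2.7781)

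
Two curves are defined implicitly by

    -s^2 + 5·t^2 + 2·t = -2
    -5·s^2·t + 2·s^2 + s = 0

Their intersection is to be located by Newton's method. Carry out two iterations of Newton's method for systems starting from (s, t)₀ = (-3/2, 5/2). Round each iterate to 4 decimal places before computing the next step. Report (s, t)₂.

At (-3/2, 5/2): F = (36.0000, -25.1250).
Jacobian J = [[-2·s, 10·t + 2], [-10·s·t + 4·s + 1, -5·s^2]].
At the point, J = [[3.0000, 27.0000], [32.5000, -11.2500]] (det J = -911.2500).
Solving J·Δ = −F gives Δ = (0.3000, -1.3667).
Then the next iterate is (s, t)₁ = (-1.2000, 1.1333).
Round to (-1.2000, 1.1333) and repeat: F = (9.248444, -6.479760), J = [[2.4000, 13.3330], [9.7996, -7.2000]].
Δ = (0.1339, -0.7177), so (s, t)₂ = (-1.0661, 0.4156).

(-1.0661, 0.4156)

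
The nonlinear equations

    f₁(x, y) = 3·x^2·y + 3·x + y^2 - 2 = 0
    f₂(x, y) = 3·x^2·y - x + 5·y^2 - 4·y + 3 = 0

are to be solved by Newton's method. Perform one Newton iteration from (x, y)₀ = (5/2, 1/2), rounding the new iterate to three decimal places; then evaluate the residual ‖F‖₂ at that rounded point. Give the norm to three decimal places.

4.074

At (5/2, 1/2): F = (15.125, 9.125).
Jacobian J = [[6·x·y + 3, 3·x^2 + 2·y], [6·x·y - 1, 3·x^2 + 10·y - 4]].
At the point, J = [[10.500, 19.750], [6.500, 19.750]] (det J = 79.000).
Solving J·Δ = −F gives Δ = (-1.500, 0.032).
Then the next iterate is (x, y)₁ = (1.000, 0.532).
Re-evaluating at (1.000, 0.532): F = (2.87902, 2.88312), so ‖F‖₂ = 4.074.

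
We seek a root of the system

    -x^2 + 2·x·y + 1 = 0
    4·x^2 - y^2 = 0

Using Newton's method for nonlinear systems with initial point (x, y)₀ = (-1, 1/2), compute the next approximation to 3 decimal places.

At (-1, 1/2): F = (-1.000, 3.750).
Jacobian J = [[-2·x + 2·y, 2·x], [8·x, -2·y]].
At the point, J = [[3.000, -2.000], [-8.000, -1.000]] (det J = -19.000).
Solving J·Δ = −F gives Δ = (0.447, 0.171).
Then the next iterate is (x, y)₁ = (-0.553, 0.671).

(-0.553, 0.671)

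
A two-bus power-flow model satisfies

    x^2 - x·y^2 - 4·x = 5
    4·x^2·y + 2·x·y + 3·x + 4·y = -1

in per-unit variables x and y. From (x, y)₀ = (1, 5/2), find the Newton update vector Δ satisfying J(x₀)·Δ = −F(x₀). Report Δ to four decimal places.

(-0.0435, -2.7783)

At (1, 5/2): F = (-14.2500, 29.0000).
Jacobian J = [[2·x - y^2 - 4, -2·x·y], [8·x·y + 2·y + 3, 4·x^2 + 2·x + 4]].
At the point, J = [[-8.2500, -5.0000], [28.0000, 10.0000]] (det J = 57.5000).
Solving J·Δ = −F gives Δ = (-0.0435, -2.7783).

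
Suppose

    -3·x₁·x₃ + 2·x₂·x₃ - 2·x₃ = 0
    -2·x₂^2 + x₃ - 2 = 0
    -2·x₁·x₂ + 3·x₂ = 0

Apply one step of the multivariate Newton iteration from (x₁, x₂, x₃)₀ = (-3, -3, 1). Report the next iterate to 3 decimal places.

(-0.273, -1.818, 5.818)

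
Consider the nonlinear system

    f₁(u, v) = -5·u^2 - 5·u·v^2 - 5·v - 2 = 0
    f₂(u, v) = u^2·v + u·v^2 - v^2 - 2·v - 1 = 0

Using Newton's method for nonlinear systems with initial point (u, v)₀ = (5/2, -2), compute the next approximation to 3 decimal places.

At (5/2, -2): F = (-73.250, -3.500).
Jacobian J = [[-10·u - 5·v^2, -10·u·v - 5], [2·u·v + v^2, u^2 + 2·u·v - 2·v - 2]].
At the point, J = [[-45.000, 45.000], [-6.000, -1.750]] (det J = 348.750).
Solving J·Δ = −F gives Δ = (-0.819, 0.809).
Then the next iterate is (u, v)₁ = (1.681, -1.191).

(1.681, -1.191)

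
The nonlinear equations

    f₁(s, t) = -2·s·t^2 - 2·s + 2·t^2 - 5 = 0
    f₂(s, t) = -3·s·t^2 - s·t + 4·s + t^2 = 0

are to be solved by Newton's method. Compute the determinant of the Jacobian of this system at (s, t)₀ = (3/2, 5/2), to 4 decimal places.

J = [[-2·t^2 - 2, -4·s·t + 4·t], [-3·t^2 - t + 4, -6·s·t - s + 2·t]].
At the point, J = [[-14.5000, -5.0000], [-17.2500, -19.0000]].
det J = 189.2500.

189.2500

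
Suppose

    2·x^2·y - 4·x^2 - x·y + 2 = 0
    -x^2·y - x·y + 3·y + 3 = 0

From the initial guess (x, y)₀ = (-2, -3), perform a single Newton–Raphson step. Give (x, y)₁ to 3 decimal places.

(-1.669, -0.023)

At (-2, -3): F = (-44.000, 0.000).
Jacobian J = [[4·x·y - 8·x - y, 2·x^2 - x], [-2·x·y - y, -x^2 - x + 3]].
At the point, J = [[43.000, 10.000], [-9.000, 1.000]] (det J = 133.000).
Solving J·Δ = −F gives Δ = (0.331, 2.977).
Then the next iterate is (x, y)₁ = (-1.669, -0.023).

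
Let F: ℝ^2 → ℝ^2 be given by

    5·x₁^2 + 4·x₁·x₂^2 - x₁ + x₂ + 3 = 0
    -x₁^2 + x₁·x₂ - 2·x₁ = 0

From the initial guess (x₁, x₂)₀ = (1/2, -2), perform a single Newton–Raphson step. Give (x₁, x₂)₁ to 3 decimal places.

(0.065, -1.850)

At (1/2, -2): F = (9.750, -2.250).
Jacobian J = [[10·x₁ + 4·x₂^2 - 1, 8·x₁·x₂ + 1], [-2·x₁ + x₂ - 2, x₁]].
At the point, J = [[20.000, -7.000], [-5.000, 0.500]] (det J = -25.000).
Solving J·Δ = −F gives Δ = (-0.435, 0.150).
Then the next iterate is (x₁, x₂)₁ = (0.065, -1.850).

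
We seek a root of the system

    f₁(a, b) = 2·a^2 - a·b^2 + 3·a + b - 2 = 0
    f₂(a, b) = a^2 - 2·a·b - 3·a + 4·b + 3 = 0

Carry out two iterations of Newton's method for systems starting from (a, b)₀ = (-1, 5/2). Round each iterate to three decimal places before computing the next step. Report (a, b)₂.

(2.390, 6.693)

At (-1, 5/2): F = (5.750, 22.000).
Jacobian J = [[4·a - b^2 + 3, -2·a·b + 1], [2·a - 2·b - 3, -2·a + 4]].
At the point, J = [[-7.250, 6.000], [-10.000, 6.000]] (det J = 16.500).
Solving J·Δ = −F gives Δ = (5.909, 6.182).
Then the next iterate is (a, b)₁ = (4.909, 8.682).
Round to (4.909, 8.682) and repeat: F = (-300.42074, -38.14060), J = [[-52.74112, -84.23988], [-10.546, -5.818]].
Δ = (-2.519, -1.989), so (a, b)₂ = (2.390, 6.693).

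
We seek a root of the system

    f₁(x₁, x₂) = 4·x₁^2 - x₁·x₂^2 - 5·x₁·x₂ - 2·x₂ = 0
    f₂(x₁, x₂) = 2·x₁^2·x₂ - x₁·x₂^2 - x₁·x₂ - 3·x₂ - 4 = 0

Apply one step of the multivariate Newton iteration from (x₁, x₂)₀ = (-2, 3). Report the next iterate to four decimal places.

(8.0500, 20.2000)

At (-2, 3): F = (58.0000, 35.0000).
Jacobian J = [[8·x₁ - x₂^2 - 5·x₂, -2·x₁·x₂ - 5·x₁ - 2], [4·x₁·x₂ - x₂^2 - x₂, 2·x₁^2 - 2·x₁·x₂ - x₁ - 3]].
At the point, J = [[-40.0000, 20.0000], [-36.0000, 19.0000]] (det J = -40.0000).
Solving J·Δ = −F gives Δ = (10.0500, 17.2000).
Then the next iterate is (x₁, x₂)₁ = (8.0500, 20.2000).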